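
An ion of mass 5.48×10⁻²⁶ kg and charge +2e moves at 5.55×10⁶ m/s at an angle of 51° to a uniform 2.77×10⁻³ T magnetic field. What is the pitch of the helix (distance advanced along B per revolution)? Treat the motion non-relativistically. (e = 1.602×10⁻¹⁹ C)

p ≈ 1360 m

v∥ = v cosθ = 5.55×10⁶·cos51° ≈ 3.493×10⁶ m/s.
T = 2πm/(|q|B) = 2π(5.48×10⁻²⁶)/((3.204×10⁻¹⁹)(2.77×10⁻³)) ≈ 3.880×10⁻⁴ s.
pitch = v∥ T = (3.493×10⁶)(3.880×10⁻⁴) ≈ 1360 m.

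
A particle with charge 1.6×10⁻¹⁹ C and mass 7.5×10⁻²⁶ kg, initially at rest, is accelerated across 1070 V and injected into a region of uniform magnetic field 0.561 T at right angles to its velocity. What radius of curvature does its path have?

r ≈ 0.0565 m

Acceleration: |q|V = ½mv² ⇒ v = √(2|q|V/m) = √(2·1.6×10⁻¹⁹·1070/7.5×10⁻²⁶) ≈ 6.757×10⁴ m/s.
In the field: r = mv/(|q|B) = (7.5×10⁻²⁶)(6.757×10⁴)/((1.6×10⁻¹⁹)(0.561)) ≈ 0.0565 m.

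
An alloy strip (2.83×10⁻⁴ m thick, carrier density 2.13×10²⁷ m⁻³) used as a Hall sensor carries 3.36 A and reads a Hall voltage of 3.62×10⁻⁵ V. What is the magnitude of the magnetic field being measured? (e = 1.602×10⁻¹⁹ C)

B ≈ 1.04 T

From V_H = IB/(n e t), B = V_H n e t / I.
B = (3.62×10⁻⁵)(2.13×10²⁷)(1.602×10⁻¹⁹)(2.83×10⁻⁴)/3.36 ≈ 1.04 T.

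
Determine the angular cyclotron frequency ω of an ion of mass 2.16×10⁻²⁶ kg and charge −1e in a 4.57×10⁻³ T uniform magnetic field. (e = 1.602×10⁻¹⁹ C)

ω ≈ 3.39×10⁴ rad/s

ω = |q|B/m.
ω = (1.602×10⁻¹⁹)(4.57×10⁻³)/2.16×10⁻²⁶ ≈ 3.39×10⁴ rad/s.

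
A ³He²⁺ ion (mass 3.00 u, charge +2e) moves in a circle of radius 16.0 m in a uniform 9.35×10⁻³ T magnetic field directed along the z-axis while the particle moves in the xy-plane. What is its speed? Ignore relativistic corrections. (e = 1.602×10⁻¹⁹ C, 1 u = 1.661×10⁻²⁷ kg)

From |q|vB = mv²/r, v = |q|Br/m.
v = (3.204×10⁻¹⁹)(9.35×10⁻³)(16.0)/4.983×10⁻²⁷ ≈ 9.62×10⁶ m/s.

v ≈ 9.62×10⁶ m/s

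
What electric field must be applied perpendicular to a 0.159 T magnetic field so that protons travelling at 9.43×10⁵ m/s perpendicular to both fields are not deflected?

For straight-line motion qE = qvB, so E = vB.
E = 9.43×10⁵ × 0.159 = 1.50×10⁵ V/m.

E = 1.50×10⁵ V/m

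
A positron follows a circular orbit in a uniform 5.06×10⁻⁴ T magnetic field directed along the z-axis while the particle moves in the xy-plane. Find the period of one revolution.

The cyclotron period depends only on m, q, B: T = 2πm/(|q|B).
T = 2π(9.109×10⁻³¹)/((1.602×10⁻¹⁹)(5.06×10⁻⁴)) ≈ 7.06×10⁻⁸ s.

T ≈ 7.06×10⁻⁸ s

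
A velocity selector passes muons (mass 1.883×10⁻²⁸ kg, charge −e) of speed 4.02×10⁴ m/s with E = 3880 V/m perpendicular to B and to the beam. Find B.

B = 0.0965 T

Balance of forces in the selector: qE = qvB ⇒ B = E/v.
B = 3880/4.02×10⁴ = 0.0965 T.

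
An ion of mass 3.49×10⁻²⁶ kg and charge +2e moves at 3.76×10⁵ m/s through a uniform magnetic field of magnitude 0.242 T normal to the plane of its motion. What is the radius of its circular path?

The magnetic force provides the centripetal force: |q|vB = mv²/r.
r = mv/(|q|B) = (3.49×10⁻²⁶)(3.76×10⁵)/((3.204×10⁻¹⁹)(0.242)) ≈ 0.169 m.

r ≈ 0.169 m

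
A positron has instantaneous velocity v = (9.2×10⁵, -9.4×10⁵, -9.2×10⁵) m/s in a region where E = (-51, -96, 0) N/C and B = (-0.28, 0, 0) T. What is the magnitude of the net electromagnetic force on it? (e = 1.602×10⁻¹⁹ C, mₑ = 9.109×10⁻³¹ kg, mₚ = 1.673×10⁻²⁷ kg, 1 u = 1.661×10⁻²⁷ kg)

v×B = (0, 2.58×10⁵, -2.63×10⁵) N/C.
E + v×B = (-51.0, 2.58×10⁵, -2.63×10⁵) N/C.
F = q(E + v×B) = (1.602×10⁻¹⁹ C)·(-51.0, 2.58×10⁵, -2.63×10⁵) = (-8.17×10⁻¹⁸, 4.13×10⁻¹⁴, -4.22×10⁻¹⁴) N.
|F| = 5.90×10⁻¹⁴ N.

|F| ≈ 5.90×10⁻¹⁴ N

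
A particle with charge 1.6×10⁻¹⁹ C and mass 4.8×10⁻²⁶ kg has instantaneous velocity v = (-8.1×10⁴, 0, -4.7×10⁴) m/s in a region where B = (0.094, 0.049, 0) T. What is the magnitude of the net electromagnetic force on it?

v×B = (2300, -4420, -3970) N/C.
F = q v×B = (1.6×10⁻¹⁹ C)·(2300, -4420, -3970) = (3.68×10⁻¹⁶, -7.07×10⁻¹⁶, -6.35×10⁻¹⁶) N.
|F| = 1.02×10⁻¹⁵ N.

|F| ≈ 1.02×10⁻¹⁵ N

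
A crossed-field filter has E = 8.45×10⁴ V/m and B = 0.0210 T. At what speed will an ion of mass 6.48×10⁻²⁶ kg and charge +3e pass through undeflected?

v = 4.02×10⁶ m/s

For undeflected motion the electric and magnetic forces balance: qE = qvB.
v = E/B = 8.45×10⁴/0.0210 = 4.02×10⁶ m/s.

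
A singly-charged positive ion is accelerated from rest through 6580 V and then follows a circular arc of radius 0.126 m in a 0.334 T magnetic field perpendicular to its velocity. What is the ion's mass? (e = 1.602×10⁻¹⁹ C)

m ≈ 2.16×10⁻²⁶ kg

Combine |q|V = ½mv² and r = mv/(|q|B): eliminate v to get m = qB²r²/(2V).
m = (1.602×10⁻¹⁹)(0.334)²(0.126)²/(2·6580) ≈ 2.16×10⁻²⁶ kg.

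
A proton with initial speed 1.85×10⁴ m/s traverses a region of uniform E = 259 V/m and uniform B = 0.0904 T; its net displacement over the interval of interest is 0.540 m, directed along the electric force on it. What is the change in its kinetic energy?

ΔKE ≈ 2.24×10⁻¹⁷ J

The magnetic force is always ⟂ v and does no work; only the electric force changes KE.
ΔKE = F_E · d = |q|E d = (1.602×10⁻¹⁹)(259)(0.540) ≈ 2.24×10⁻¹⁷ J.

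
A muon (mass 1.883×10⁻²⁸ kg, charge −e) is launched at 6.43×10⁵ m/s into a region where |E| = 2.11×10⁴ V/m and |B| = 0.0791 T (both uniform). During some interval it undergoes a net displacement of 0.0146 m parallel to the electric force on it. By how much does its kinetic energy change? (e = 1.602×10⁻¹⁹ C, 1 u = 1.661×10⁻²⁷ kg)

The magnetic force is always ⟂ v and does no work; only the electric force changes KE.
ΔKE = F_E · d = |q|E d = (1.602×10⁻¹⁹)(2.11×10⁴)(0.0146) ≈ 4.94×10⁻¹⁷ J.

ΔKE ≈ 4.94×10⁻¹⁷ J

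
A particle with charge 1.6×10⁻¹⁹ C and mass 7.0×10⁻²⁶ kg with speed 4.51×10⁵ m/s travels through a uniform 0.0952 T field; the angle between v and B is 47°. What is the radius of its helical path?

r ≈ 1.52 m

v⊥ = v sinθ = 4.51×10⁵·sin47° ≈ 3.298×10⁵ m/s.
r = m v⊥/(|q|B) = (7.0×10⁻²⁶)(3.298×10⁵)/((1.6×10⁻¹⁹)(0.0952)) ≈ 1.52 m.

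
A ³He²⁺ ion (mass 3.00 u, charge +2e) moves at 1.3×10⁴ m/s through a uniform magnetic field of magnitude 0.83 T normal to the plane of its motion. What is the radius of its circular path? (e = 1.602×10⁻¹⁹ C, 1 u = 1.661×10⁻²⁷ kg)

r ≈ 2.4×10⁻⁴ m

The magnetic force provides the centripetal force: |q|vB = mv²/r.
r = mv/(|q|B) = (4.983×10⁻²⁷)(1.3×10⁴)/((3.204×10⁻¹⁹)(0.83)) ≈ 2.4×10⁻⁴ m.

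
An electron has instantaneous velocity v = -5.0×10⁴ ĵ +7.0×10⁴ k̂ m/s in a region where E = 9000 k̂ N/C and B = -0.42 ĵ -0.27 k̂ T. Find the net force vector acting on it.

v×B = (4.29×10⁴, 0, 0) N/C.
E + v×B = (4.29×10⁴, 0, 9000) N/C.
F = q(E + v×B) = (−1.602×10⁻¹⁹ C)·(4.29×10⁴, 0, 9000) = (-6.87×10⁻¹⁵, 0, -1.44×10⁻¹⁵) N.

F ≈ (-6.87×10⁻¹⁵, 0, -1.44×10⁻¹⁵) N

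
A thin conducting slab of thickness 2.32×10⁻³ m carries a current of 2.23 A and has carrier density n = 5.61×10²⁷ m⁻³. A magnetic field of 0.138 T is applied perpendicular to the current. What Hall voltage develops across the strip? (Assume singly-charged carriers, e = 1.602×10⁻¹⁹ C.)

V_H ≈ 1.48×10⁻⁷ V

V_H = IB/(n e t).
V_H = (2.23)(0.138)/((5.61×10²⁷)(1.602×10⁻¹⁹)(2.32×10⁻³)) ≈ 1.48×10⁻⁷ V.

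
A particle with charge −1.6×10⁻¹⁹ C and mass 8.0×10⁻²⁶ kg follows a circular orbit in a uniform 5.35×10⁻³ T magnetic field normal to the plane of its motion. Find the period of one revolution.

The cyclotron period depends only on m, q, B: T = 2πm/(|q|B).
T = 2π(8.0×10⁻²⁶)/((1.6×10⁻¹⁹)(5.35×10⁻³)) ≈ 5.87×10⁻⁴ s.

T ≈ 5.87×10⁻⁴ s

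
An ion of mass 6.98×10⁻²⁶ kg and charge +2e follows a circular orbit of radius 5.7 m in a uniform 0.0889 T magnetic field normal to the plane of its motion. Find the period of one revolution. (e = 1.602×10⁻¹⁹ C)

T ≈ 1.54×10⁻⁵ s

The cyclotron period depends only on m, q, B: T = 2πm/(|q|B).
T = 2π(6.98×10⁻²⁶)/((3.204×10⁻¹⁹)(0.0889)) ≈ 1.54×10⁻⁵ s.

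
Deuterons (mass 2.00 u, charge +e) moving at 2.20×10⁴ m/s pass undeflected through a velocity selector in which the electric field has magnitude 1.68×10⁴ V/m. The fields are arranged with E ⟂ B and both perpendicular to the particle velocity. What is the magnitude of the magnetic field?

B = 0.764 T

Balance of forces in the selector: qE = qvB ⇒ B = E/v.
B = 1.68×10⁴/2.20×10⁴ = 0.764 T.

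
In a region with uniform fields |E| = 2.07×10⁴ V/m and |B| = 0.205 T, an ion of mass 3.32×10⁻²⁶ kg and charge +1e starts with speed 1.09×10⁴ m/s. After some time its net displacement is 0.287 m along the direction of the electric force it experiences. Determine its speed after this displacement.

B does no work; ΔKE = |q|E d.
½mv_f² = ½mv₀² + |q|Ed = ½(3.32×10⁻²⁶)(1.09×10⁴)² + (1.602×10⁻¹⁹)(2.07×10⁴)(0.287) ≈ 1.972×10⁻¹⁸ J + 9.517×10⁻¹⁶ J ≈ 9.537×10⁻¹⁶ J.
v_f = √(2·9.537×10⁻¹⁶/3.32×10⁻²⁶) ≈ 2.40×10⁵ m/s.

v_f ≈ 2.40×10⁵ m/s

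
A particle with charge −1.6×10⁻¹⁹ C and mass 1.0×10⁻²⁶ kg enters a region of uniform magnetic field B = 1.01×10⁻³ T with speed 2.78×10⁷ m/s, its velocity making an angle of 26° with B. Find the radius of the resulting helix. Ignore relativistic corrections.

v⊥ = v sinθ = 2.78×10⁷·sin26° ≈ 1.219×10⁷ m/s.
r = m v⊥/(|q|B) = (1.0×10⁻²⁶)(1.219×10⁷)/((1.6×10⁻¹⁹)(1.01×10⁻³)) ≈ 754 m.

r ≈ 754 m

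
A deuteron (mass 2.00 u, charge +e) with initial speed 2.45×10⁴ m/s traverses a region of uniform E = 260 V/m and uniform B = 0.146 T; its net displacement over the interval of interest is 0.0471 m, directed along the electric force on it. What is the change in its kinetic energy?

The magnetic force is always ⟂ v and does no work; only the electric force changes KE.
ΔKE = F_E · d = |q|E d = (1.602×10⁻¹⁹)(260)(0.0471) ≈ 1.96×10⁻¹⁸ J.

ΔKE ≈ 1.96×10⁻¹⁸ J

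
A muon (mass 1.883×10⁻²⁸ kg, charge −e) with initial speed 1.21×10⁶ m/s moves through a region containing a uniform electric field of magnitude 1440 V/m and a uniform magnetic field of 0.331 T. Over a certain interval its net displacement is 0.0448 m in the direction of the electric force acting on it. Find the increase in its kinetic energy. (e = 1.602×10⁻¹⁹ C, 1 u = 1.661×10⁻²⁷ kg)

ΔKE ≈ 1.03×10⁻¹⁷ J

The magnetic force is always ⟂ v and does no work; only the electric force changes KE.
ΔKE = F_E · d = |q|E d = (1.602×10⁻¹⁹)(1440)(0.0448) ≈ 1.03×10⁻¹⁷ J.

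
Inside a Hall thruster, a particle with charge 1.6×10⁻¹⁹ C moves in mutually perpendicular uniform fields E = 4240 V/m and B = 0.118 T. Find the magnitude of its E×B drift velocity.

v_d ≈ 3.59×10⁴ m/s

The E×B drift speed is v_d = E/B.
v_d = 4240/0.118 = 3.59×10⁴ m/s.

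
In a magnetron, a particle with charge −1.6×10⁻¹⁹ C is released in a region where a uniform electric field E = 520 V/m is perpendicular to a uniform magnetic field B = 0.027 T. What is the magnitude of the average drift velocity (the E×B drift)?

v_d ≈ 1.9×10⁴ m/s

The steady drift has the magnetic force balancing the electric force, so v_d = E/B.
v_d = 520/0.027 = 1.9×10⁴ m/s.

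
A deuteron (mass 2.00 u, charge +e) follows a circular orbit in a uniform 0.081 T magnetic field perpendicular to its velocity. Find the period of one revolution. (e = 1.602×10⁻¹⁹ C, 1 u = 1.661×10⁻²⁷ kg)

The cyclotron period depends only on m, q, B: T = 2πm/(|q|B).
T = 2π(3.322×10⁻²⁷)/((1.602×10⁻¹⁹)(0.081)) ≈ 1.6×10⁻⁶ s.

T ≈ 1.6×10⁻⁶ s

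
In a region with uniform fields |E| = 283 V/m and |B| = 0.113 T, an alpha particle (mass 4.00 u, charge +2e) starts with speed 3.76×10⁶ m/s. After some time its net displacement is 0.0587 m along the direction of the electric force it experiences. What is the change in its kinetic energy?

The magnetic force is always ⟂ v and does no work; only the electric force changes KE.
ΔKE = F_E · d = |q|E d = (3.204×10⁻¹⁹)(283)(0.0587) ≈ 5.32×10⁻¹⁸ J.

ΔKE ≈ 5.32×10⁻¹⁸ J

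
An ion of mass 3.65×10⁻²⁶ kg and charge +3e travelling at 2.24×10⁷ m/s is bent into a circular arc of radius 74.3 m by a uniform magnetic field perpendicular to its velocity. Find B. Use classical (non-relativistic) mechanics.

From |q|vB = mv²/r, B = mv/(|q|r).
B = (3.65×10⁻²⁶)(2.24×10⁷)/((4.806×10⁻¹⁹)(74.3)) ≈ 0.0229 T.

B ≈ 0.0229 T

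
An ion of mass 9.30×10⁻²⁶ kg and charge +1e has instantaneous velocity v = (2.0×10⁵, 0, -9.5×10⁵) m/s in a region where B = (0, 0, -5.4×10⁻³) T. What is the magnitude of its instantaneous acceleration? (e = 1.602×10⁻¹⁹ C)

|a| ≈ 1.86×10⁹ m/s²

v×B = (0, 1080, 0) N/C.
F = q v×B = (1.602×10⁻¹⁹ C)·(0, 1080, 0) = (0, 1.73×10⁻¹⁶, 0) N.
|a| = |F|/m = 1.730×10⁻¹⁶/9.30×10⁻²⁶ ≈ 1.86×10⁹ m/s².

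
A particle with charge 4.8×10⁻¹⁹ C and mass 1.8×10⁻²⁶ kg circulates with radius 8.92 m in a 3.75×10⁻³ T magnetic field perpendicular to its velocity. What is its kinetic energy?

v = |q|Br/m, then KE = ½mv² = (qBr)²/(2m).
v = (4.8×10⁻¹⁹)(3.75×10⁻³)(8.92)/1.8×10⁻²⁶ ≈ 8.920×10⁵ m/s.
KE = ½(1.8×10⁻²⁶)(8.920×10⁵)² ≈ 7.16×10⁻¹⁵ J = 4.47×10⁴ eV.

KE ≈ 4.47×10⁴ eV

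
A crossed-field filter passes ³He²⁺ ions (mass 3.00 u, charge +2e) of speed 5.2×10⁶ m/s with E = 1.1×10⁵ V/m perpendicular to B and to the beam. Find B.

Balance of forces in the selector: qE = qvB ⇒ B = E/v.
B = 1.1×10⁵/5.2×10⁶ = 0.021 T.

B = 0.021 T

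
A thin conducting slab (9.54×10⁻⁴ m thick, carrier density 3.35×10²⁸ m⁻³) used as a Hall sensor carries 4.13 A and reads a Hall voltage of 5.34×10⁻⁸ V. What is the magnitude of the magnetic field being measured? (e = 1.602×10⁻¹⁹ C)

From V_H = IB/(n e t), B = V_H n e t / I.
B = (5.34×10⁻⁸)(3.35×10²⁸)(1.602×10⁻¹⁹)(9.54×10⁻⁴)/4.13 ≈ 0.0662 T.

B ≈ 0.0662 T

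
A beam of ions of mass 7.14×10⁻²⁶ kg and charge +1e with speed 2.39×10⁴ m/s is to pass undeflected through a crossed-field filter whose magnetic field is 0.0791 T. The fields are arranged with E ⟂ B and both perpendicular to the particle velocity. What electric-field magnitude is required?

For straight-line motion qE = qvB, so E = vB.
E = 2.39×10⁴ × 0.0791 = 1890 V/m.

E = 1890 V/m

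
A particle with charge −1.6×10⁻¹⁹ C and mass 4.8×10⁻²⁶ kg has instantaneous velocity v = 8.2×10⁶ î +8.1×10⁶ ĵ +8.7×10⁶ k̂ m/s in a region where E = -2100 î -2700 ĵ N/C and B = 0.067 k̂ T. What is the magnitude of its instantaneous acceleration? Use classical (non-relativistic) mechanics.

v×B = (5.43×10⁵, -5.49×10⁵, 0) N/C.
E + v×B = (5.41×10⁵, -5.52×10⁵, 0) N/C.
F = q(E + v×B) = (−1.6×10⁻¹⁹ C)·(5.41×10⁵, -5.52×10⁵, 0) = (-8.65×10⁻¹⁴, 8.83×10⁻¹⁴, 0) N.
|a| = |F|/m = 1.236×10⁻¹³/4.8×10⁻²⁶ ≈ 2.58×10¹² m/s².

|a| ≈ 2.58×10¹² m/s²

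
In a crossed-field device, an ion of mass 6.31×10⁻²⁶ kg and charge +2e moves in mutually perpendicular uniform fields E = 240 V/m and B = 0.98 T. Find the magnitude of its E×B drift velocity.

v_d ≈ 240 m/s

The steady drift has the magnetic force balancing the electric force, so v_d = E/B.
v_d = 240/0.98 = 240 m/s.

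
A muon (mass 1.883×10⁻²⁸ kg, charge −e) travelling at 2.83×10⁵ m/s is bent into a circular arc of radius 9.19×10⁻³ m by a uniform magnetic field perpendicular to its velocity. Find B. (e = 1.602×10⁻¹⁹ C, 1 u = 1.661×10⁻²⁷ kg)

From |q|vB = mv²/r, B = mv/(|q|r).
B = (1.883×10⁻²⁸)(2.83×10⁵)/((1.602×10⁻¹⁹)(9.19×10⁻³)) ≈ 0.0362 T.

B ≈ 0.0362 T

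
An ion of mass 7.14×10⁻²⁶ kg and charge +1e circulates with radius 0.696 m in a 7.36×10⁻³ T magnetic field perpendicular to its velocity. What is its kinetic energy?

v = |q|Br/m, then KE = ½mv² = (qBr)²/(2m).
v = (1.602×10⁻¹⁹)(7.36×10⁻³)(0.696)/7.14×10⁻²⁶ ≈ 1.149×10⁴ m/s.
KE = ½(7.14×10⁻²⁶)(1.149×10⁴)² ≈ 4.72×10⁻¹⁸ J.

KE ≈ 4.72×10⁻¹⁸ J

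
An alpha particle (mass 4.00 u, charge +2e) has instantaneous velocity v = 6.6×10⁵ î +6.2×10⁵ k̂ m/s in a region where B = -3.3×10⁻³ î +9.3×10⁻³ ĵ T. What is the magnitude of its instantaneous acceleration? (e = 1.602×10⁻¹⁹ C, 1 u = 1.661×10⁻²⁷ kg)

v×B = (-5770, -2050, 6140) N/C.
F = q v×B = (3.204×10⁻¹⁹ C)·(-5770, -2050, 6140) = (-1.85×10⁻¹⁵, -6.56×10⁻¹⁶, 1.97×10⁻¹⁵) N.
|a| = |F|/m = 2.777×10⁻¹⁵/6.644×10⁻²⁷ ≈ 4.18×10¹¹ m/s².

|a| ≈ 4.18×10¹¹ m/s²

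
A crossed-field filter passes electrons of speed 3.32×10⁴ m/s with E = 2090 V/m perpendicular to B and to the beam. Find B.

B = 0.0630 T

Balance of forces in the selector: qE = qvB ⇒ B = E/v.
B = 2090/3.32×10⁴ = 0.0630 T.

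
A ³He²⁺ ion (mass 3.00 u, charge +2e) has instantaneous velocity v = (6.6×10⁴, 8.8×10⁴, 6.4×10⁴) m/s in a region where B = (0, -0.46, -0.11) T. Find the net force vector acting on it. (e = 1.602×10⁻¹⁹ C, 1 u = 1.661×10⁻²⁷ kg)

v×B = (1.98×10⁴, 7260, -3.04×10⁴) N/C.
F = q v×B = (3.204×10⁻¹⁹ C)·(1.98×10⁴, 7260, -3.04×10⁴) = (6.33×10⁻¹⁵, 2.33×10⁻¹⁵, -9.73×10⁻¹⁵) N.

F ≈ (6.33×10⁻¹⁵, 2.33×10⁻¹⁵, -9.73×10⁻¹⁵) N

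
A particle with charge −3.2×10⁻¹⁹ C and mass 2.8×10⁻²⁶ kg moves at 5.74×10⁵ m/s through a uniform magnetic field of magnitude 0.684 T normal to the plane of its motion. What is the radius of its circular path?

The magnetic force provides the centripetal force: |q|vB = mv²/r.
r = mv/(|q|B) = (2.8×10⁻²⁶)(5.74×10⁵)/((3.2×10⁻¹⁹)(0.684)) ≈ 0.0734 m.

r ≈ 0.0734 m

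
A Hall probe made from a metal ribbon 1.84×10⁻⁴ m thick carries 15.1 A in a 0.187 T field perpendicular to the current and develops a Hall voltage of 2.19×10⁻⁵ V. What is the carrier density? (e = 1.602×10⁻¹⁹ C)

n ≈ 4.37×10²⁷ m⁻³

From V_H = IB/(n e t), n = IB/(V_H e t).
n = (15.1)(0.187)/((2.19×10⁻⁵)(1.602×10⁻¹⁹)(1.84×10⁻⁴)) ≈ 4.37×10²⁷ m⁻³.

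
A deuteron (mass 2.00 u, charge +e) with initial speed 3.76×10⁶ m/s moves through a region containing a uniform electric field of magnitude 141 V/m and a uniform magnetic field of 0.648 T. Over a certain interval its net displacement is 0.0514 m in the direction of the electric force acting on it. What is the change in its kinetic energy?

The magnetic force is always ⟂ v and does no work; only the electric force changes KE.
ΔKE = F_E · d = |q|E d = (1.602×10⁻¹⁹)(141)(0.0514) ≈ 1.16×10⁻¹⁸ J.

ΔKE ≈ 1.16×10⁻¹⁸ J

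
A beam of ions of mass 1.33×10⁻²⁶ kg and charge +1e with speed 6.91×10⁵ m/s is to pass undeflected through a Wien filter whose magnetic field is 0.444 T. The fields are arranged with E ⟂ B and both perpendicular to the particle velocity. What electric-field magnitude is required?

E = 3.07×10⁵ V/m

For straight-line motion qE = qvB, so E = vB.
E = 6.91×10⁵ × 0.444 = 3.07×10⁵ V/m.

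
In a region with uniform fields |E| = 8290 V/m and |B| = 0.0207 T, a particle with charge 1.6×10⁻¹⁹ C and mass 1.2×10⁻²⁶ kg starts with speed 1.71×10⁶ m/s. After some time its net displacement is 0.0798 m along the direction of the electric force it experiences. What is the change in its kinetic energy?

ΔKE ≈ 1.06×10⁻¹⁶ J

The magnetic force is always ⟂ v and does no work; only the electric force changes KE.
ΔKE = F_E · d = |q|E d = (1.6×10⁻¹⁹)(8290)(0.0798) ≈ 1.06×10⁻¹⁶ J.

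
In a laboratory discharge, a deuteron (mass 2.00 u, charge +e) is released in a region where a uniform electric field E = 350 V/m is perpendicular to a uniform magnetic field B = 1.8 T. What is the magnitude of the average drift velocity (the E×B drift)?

The E×B drift speed is v_d = E/B.
v_d = 350/1.8 = 190 m/s.

v_d ≈ 190 m/s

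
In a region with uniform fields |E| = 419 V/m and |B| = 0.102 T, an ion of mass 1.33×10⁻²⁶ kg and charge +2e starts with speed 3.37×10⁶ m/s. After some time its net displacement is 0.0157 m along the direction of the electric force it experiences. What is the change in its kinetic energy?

The magnetic force is always ⟂ v and does no work; only the electric force changes KE.
ΔKE = F_E · d = |q|E d = (3.204×10⁻¹⁹)(419)(0.0157) ≈ 2.11×10⁻¹⁸ J.

ΔKE ≈ 2.11×10⁻¹⁸ J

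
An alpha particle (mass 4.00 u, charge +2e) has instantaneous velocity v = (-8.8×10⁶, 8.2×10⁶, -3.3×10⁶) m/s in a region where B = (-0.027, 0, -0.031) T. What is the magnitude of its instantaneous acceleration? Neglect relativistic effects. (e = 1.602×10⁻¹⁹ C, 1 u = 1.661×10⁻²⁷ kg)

|a| ≈ 1.85×10¹³ m/s²

v×B = (-2.54×10⁵, -1.84×10⁵, 2.21×10⁵) N/C.
F = q v×B = (3.204×10⁻¹⁹ C)·(-2.54×10⁵, -1.84×10⁵, 2.21×10⁵) = (-8.14×10⁻¹⁴, -5.89×10⁻¹⁴, 7.09×10⁻¹⁴) N.
|a| = |F|/m = 1.230×10⁻¹³/6.644×10⁻²⁷ ≈ 1.85×10¹³ m/s².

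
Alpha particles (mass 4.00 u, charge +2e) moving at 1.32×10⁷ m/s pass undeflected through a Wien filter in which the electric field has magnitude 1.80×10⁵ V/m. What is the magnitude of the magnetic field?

Balance of forces in the selector: qE = qvB ⇒ B = E/v.
B = 1.80×10⁵/1.32×10⁷ = 0.0136 T.

B = 0.0136 T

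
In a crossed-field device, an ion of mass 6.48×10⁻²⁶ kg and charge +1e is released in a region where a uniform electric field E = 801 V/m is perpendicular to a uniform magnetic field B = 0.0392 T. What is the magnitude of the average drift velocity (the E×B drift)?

In crossed fields the guiding centre drifts at v_d = |E×B|/B² = E/B, independent of charge and mass.
v_d = 801/0.0392 = 2.04×10⁴ m/s.

v_d ≈ 2.04×10⁴ m/s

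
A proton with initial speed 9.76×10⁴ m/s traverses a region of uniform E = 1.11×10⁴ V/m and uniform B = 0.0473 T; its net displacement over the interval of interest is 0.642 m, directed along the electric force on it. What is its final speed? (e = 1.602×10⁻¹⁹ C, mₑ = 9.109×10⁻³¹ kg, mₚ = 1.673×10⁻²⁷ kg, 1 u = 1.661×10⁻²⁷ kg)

B does no work; ΔKE = |q|E d.
½mv_f² = ½mv₀² + |q|Ed = ½(1.673×10⁻²⁷)(9.76×10⁴)² + (1.602×10⁻¹⁹)(1.11×10⁴)(0.642) ≈ 7.968×10⁻¹⁸ J + 1.142×10⁻¹⁵ J ≈ 1.150×10⁻¹⁵ J.
v_f = √(2·1.150×10⁻¹⁵/1.673×10⁻²⁷) ≈ 1.17×10⁶ m/s.

v_f ≈ 1.17×10⁶ m/s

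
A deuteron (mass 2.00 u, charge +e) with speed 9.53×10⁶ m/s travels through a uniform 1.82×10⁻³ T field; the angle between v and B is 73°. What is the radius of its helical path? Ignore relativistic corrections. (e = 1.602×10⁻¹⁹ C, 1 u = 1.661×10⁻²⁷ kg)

v⊥ = v sinθ = 9.53×10⁶·sin73° ≈ 9.114×10⁶ m/s.
r = m v⊥/(|q|B) = (3.322×10⁻²⁷)(9.114×10⁶)/((1.602×10⁻¹⁹)(1.82×10⁻³)) ≈ 104 m.

r ≈ 104 m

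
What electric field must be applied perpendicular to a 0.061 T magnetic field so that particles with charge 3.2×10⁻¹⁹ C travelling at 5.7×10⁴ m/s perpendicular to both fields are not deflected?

E = 3500 V/m

For straight-line motion qE = qvB, so E = vB.
E = 5.7×10⁴ × 0.061 = 3500 V/m.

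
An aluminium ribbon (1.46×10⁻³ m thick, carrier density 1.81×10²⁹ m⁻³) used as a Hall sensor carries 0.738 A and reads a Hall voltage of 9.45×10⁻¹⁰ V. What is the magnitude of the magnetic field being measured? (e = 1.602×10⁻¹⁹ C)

From V_H = IB/(n e t), B = V_H n e t / I.
B = (9.45×10⁻¹⁰)(1.81×10²⁹)(1.602×10⁻¹⁹)(1.46×10⁻³)/0.738 ≈ 0.0542 T.

B ≈ 0.0542 T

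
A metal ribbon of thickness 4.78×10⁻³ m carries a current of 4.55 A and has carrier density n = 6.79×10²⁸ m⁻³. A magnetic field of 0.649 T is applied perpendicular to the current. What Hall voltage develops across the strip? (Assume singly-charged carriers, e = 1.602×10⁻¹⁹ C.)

V_H ≈ 5.68×10⁻⁸ V

V_H = IB/(n e t).
V_H = (4.55)(0.649)/((6.79×10²⁸)(1.602×10⁻¹⁹)(4.78×10⁻³)) ≈ 5.68×10⁻⁸ V.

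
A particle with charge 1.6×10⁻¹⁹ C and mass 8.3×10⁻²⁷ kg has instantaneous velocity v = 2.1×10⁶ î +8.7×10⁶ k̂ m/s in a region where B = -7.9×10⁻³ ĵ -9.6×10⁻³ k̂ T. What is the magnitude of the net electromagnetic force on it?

|F| ≈ 1.18×10⁻¹⁴ N

v×B = (6.87×10⁴, 2.02×10⁴, -1.66×10⁴) N/C.
F = q v×B = (1.6×10⁻¹⁹ C)·(6.87×10⁴, 2.02×10⁴, -1.66×10⁴) = (1.10×10⁻¹⁴, 3.23×10⁻¹⁵, -2.65×10⁻¹⁵) N.
|F| = 1.18×10⁻¹⁴ N.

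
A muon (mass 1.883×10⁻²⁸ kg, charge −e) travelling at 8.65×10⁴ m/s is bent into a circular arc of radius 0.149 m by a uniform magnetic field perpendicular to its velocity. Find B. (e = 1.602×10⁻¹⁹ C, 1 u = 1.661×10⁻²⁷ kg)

B ≈ 6.82×10⁻⁴ T

From |q|vB = mv²/r, B = mv/(|q|r).
B = (1.883×10⁻²⁸)(8.65×10⁴)/((1.602×10⁻¹⁹)(0.149)) ≈ 6.82×10⁻⁴ T.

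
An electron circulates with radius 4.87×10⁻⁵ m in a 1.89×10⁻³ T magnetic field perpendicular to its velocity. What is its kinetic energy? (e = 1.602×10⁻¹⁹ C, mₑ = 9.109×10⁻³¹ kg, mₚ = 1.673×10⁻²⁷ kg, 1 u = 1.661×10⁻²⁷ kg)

KE ≈ 1.19×10⁻²² J

v = |q|Br/m, then KE = ½mv² = (qBr)²/(2m).
v = (1.602×10⁻¹⁹)(1.89×10⁻³)(4.87×10⁻⁵)/9.109×10⁻³¹ ≈ 1.619×10⁴ m/s.
KE = ½(9.109×10⁻³¹)(1.619×10⁴)² ≈ 1.19×10⁻²² J.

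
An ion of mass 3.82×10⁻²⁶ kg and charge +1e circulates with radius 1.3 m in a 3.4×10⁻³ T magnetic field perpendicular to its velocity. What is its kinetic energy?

KE ≈ 41 eV

v = |q|Br/m, then KE = ½mv² = (qBr)²/(2m).
v = (1.602×10⁻¹⁹)(3.4×10⁻³)(1.3)/3.82×10⁻²⁶ ≈ 1.854×10⁴ m/s.
KE = ½(3.82×10⁻²⁶)(1.854×10⁴)² ≈ 6.6×10⁻¹⁸ J = 41 eV.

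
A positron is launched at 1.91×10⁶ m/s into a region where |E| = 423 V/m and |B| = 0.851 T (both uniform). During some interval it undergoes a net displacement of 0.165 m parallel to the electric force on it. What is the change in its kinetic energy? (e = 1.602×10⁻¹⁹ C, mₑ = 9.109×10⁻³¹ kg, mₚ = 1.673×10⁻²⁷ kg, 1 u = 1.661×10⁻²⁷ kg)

The magnetic force is always ⟂ v and does no work; only the electric force changes KE.
ΔKE = F_E · d = |q|E d = (1.602×10⁻¹⁹)(423)(0.165) ≈ 1.12×10⁻¹⁷ J.

ΔKE ≈ 1.12×10⁻¹⁷ J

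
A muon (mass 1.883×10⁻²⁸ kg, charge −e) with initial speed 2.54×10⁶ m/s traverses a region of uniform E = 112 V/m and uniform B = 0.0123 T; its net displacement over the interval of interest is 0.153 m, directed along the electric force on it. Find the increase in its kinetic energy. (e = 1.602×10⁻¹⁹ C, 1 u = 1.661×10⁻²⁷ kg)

The magnetic force is always ⟂ v and does no work; only the electric force changes KE.
ΔKE = F_E · d = |q|E d = (1.602×10⁻¹⁹)(112)(0.153) ≈ 2.75×10⁻¹⁸ J.

ΔKE ≈ 2.75×10⁻¹⁸ J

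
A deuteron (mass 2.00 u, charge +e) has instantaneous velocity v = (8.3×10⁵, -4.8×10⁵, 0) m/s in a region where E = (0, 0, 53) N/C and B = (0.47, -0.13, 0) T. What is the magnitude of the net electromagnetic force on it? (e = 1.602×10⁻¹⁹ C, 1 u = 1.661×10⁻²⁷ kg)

v×B = (0, 0, 1.18×10⁵) N/C.
E + v×B = (0, 0, 1.18×10⁵) N/C.
F = q(E + v×B) = (1.602×10⁻¹⁹ C)·(0, 0, 1.18×10⁵) = (0, 0, 1.89×10⁻¹⁴) N.
|F| = 1.89×10⁻¹⁴ N.

|F| ≈ 1.89×10⁻¹⁴ N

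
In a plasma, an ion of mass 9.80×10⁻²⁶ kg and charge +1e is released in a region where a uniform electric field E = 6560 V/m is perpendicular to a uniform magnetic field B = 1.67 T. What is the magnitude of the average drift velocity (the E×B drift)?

v_d ≈ 3930 m/s

The E×B drift speed is v_d = E/B.
v_d = 6560/1.67 = 3930 m/s.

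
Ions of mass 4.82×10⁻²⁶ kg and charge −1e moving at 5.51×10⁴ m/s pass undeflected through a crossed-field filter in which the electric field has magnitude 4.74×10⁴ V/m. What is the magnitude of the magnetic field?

Balance of forces in the selector: qE = qvB ⇒ B = E/v.
B = 4.74×10⁴/5.51×10⁴ = 0.860 T.

B = 0.860 T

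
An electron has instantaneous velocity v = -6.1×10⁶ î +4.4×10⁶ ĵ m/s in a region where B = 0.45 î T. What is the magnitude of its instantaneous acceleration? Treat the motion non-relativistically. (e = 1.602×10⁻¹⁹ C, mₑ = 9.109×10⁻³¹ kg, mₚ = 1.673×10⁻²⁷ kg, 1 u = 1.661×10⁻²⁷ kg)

v×B = (0, 0, -1.98×10⁶) N/C.
F = q v×B = (−1.602×10⁻¹⁹ C)·(0, 0, -1.98×10⁶) = (0, 0, 3.17×10⁻¹³) N.
|a| = |F|/m = 3.172×10⁻¹³/9.109×10⁻³¹ ≈ 3.48×10¹⁷ m/s².

|a| ≈ 3.48×10¹⁷ m/s²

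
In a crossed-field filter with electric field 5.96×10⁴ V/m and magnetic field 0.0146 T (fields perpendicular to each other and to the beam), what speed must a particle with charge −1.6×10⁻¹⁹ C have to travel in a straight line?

v = 4.08×10⁶ m/s

Straight-line motion ⇒ electric and magnetic forces cancel, so E = vB.
v = E/B = 5.96×10⁴/0.0146 = 4.08×10⁶ m/s.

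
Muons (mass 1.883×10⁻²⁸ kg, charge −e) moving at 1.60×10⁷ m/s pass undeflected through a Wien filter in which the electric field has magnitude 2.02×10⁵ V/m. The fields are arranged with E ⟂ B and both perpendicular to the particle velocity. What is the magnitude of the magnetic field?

Balance of forces in the selector: qE = qvB ⇒ B = E/v.
B = 2.02×10⁵/1.60×10⁷ = 0.0126 T.

B = 0.0126 T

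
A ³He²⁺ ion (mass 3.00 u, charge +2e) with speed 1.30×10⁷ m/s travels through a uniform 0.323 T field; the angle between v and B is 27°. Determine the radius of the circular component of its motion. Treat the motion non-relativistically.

v⊥ = v sinθ = 1.30×10⁷·sin27° ≈ 5.902×10⁶ m/s.
r = m v⊥/(|q|B) = (4.983×10⁻²⁷)(5.902×10⁶)/((3.204×10⁻¹⁹)(0.323)) ≈ 0.284 m.

r ≈ 0.284 m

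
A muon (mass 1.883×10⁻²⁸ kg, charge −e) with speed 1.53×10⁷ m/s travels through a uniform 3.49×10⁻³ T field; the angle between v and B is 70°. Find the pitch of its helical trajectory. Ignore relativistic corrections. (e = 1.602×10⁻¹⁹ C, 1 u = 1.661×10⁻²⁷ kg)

p ≈ 11.1 m

v∥ = v cosθ = 1.53×10⁷·cos70° ≈ 5.233×10⁶ m/s.
T = 2πm/(|q|B) = 2π(1.883×10⁻²⁸)/((1.602×10⁻¹⁹)(3.49×10⁻³)) ≈ 2.116×10⁻⁶ s.
pitch = v∥ T = (5.233×10⁶)(2.116×10⁻⁶) ≈ 11.1 m.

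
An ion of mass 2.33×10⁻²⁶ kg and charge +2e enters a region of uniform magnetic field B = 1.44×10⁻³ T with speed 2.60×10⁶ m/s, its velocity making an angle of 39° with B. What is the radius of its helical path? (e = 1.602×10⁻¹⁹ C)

v⊥ = v sinθ = 2.60×10⁶·sin39° ≈ 1.636×10⁶ m/s.
r = m v⊥/(|q|B) = (2.33×10⁻²⁶)(1.636×10⁶)/((3.204×10⁻¹⁹)(1.44×10⁻³)) ≈ 82.6 m.

r ≈ 82.6 m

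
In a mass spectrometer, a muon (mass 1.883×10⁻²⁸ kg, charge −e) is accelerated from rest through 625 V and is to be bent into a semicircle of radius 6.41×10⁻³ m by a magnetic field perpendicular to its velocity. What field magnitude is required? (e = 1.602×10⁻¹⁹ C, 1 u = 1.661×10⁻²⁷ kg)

v = √(2|q|V/m) = √(2·1.602×10⁻¹⁹·625/1.883×10⁻²⁸) ≈ 1.031×10⁶ m/s.
B = mv/(|q|r) = (1.883×10⁻²⁸)(1.031×10⁶)/((1.602×10⁻¹⁹)(6.41×10⁻³)) ≈ 0.189 T.

B ≈ 0.189 T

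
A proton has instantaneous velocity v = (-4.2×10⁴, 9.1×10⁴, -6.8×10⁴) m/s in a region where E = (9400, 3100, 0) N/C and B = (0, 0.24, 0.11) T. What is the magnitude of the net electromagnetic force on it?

v×B = (2.63×10⁴, 4620, -1.01×10⁴) N/C.
E + v×B = (3.57×10⁴, 7720, -1.01×10⁴) N/C.
F = q(E + v×B) = (1.602×10⁻¹⁹ C)·(3.57×10⁴, 7720, -1.01×10⁴) = (5.72×10⁻¹⁵, 1.24×10⁻¹⁵, -1.61×10⁻¹⁵) N.
|F| = 6.07×10⁻¹⁵ N.

|F| ≈ 6.07×10⁻¹⁵ N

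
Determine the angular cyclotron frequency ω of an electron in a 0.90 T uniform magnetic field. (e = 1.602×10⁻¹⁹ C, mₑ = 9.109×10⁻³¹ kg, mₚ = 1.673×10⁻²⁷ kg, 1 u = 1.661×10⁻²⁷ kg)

ω = |q|B/m.
ω = (1.602×10⁻¹⁹)(0.90)/9.109×10⁻³¹ ≈ 1.6×10¹¹ rad/s.

ω ≈ 1.6×10¹¹ rad/s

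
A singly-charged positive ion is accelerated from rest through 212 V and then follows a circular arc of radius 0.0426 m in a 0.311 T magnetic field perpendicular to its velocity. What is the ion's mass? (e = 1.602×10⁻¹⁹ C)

m ≈ 6.63×10⁻²⁶ kg

Combine |q|V = ½mv² and r = mv/(|q|B): eliminate v to get m = qB²r²/(2V).
m = (1.602×10⁻¹⁹)(0.311)²(0.0426)²/(2·212) ≈ 6.63×10⁻²⁶ kg.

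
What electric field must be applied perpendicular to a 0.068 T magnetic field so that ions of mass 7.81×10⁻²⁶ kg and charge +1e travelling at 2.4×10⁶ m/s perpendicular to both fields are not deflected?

For straight-line motion qE = qvB, so E = vB.
E = 2.4×10⁶ × 0.068 = 1.6×10⁵ V/m.

E = 1.6×10⁵ V/m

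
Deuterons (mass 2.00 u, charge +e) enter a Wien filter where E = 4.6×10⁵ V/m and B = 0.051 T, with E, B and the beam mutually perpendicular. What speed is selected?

For undeflected motion the electric and magnetic forces balance: qE = qvB.
v = E/B = 4.6×10⁵/0.051 = 9.0×10⁶ m/s.

v = 9.0×10⁶ m/s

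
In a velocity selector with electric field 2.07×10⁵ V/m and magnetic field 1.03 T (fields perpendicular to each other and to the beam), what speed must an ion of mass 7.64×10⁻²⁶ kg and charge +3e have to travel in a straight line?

v = 2.01×10⁵ m/s

Zero net Lorentz force requires |qE| = |q v×B|, i.e. E = vB.
v = E/B = 2.07×10⁵/1.03 = 2.01×10⁵ m/s.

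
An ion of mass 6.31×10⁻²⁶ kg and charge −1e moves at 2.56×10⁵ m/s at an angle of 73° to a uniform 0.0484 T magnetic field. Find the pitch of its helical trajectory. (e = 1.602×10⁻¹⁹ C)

p ≈ 3.83 m

v∥ = v cosθ = 2.56×10⁵·cos73° ≈ 7.485×10⁴ m/s.
T = 2πm/(|q|B) = 2π(6.31×10⁻²⁶)/((1.602×10⁻¹⁹)(0.0484)) ≈ 5.113×10⁻⁵ s.
pitch = v∥ T = (7.485×10⁴)(5.113×10⁻⁵) ≈ 3.83 m.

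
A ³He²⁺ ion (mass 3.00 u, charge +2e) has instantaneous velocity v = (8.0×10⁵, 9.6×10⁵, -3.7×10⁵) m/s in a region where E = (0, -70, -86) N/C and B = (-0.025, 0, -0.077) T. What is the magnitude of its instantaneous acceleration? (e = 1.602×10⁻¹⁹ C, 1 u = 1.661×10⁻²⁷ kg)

v×B = (-7.39×10⁴, 7.08×10⁴, 2.40×10⁴) N/C.
E + v×B = (-7.39×10⁴, 7.08×10⁴, 2.39×10⁴) N/C.
F = q(E + v×B) = (3.204×10⁻¹⁹ C)·(-7.39×10⁴, 7.08×10⁴, 2.39×10⁴) = (-2.37×10⁻¹⁴, 2.27×10⁻¹⁴, 7.66×10⁻¹⁵) N.
|a| = |F|/m = 3.367×10⁻¹⁴/4.983×10⁻²⁷ ≈ 6.76×10¹² m/s².

|a| ≈ 6.76×10¹² m/s²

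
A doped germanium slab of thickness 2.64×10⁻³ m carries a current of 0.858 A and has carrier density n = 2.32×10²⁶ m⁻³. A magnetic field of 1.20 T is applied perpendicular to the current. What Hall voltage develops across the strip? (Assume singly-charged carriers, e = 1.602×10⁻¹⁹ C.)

V_H ≈ 1.05×10⁻⁵ V

V_H = IB/(n e t).
V_H = (0.858)(1.20)/((2.32×10²⁶)(1.602×10⁻¹⁹)(2.64×10⁻³)) ≈ 1.05×10⁻⁵ V.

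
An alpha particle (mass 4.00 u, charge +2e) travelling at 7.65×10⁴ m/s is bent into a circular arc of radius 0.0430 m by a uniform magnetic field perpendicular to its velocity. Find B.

From |q|vB = mv²/r, B = mv/(|q|r).
B = (6.644×10⁻²⁷)(7.65×10⁴)/((3.204×10⁻¹⁹)(0.0430)) ≈ 0.0369 T.

B ≈ 0.0369 T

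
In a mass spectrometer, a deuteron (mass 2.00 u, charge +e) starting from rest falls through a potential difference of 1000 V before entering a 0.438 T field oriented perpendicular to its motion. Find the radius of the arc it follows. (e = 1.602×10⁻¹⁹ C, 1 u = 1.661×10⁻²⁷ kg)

Acceleration: |q|V = ½mv² ⇒ v = √(2|q|V/m) = √(2·1.602×10⁻¹⁹·1000/3.322×10⁻²⁷) ≈ 3.106×10⁵ m/s.
In the field: r = mv/(|q|B) = (3.322×10⁻²⁷)(3.106×10⁵)/((1.602×10⁻¹⁹)(0.438)) ≈ 0.0147 m.

r ≈ 0.0147 m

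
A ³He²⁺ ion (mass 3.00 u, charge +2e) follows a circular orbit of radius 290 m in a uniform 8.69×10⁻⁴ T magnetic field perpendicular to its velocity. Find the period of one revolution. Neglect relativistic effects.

The cyclotron period depends only on m, q, B: T = 2πm/(|q|B).
T = 2π(4.983×10⁻²⁷)/((3.204×10⁻¹⁹)(8.69×10⁻⁴)) ≈ 1.12×10⁻⁴ s.

T ≈ 1.12×10⁻⁴ s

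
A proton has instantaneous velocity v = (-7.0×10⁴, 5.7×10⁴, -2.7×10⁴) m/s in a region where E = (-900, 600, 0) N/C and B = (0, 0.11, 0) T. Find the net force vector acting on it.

F ≈ (3.32×10⁻¹⁶, 9.61×10⁻¹⁷, -1.23×10⁻¹⁵) N

v×B = (2970, 0, -7700) N/C.
E + v×B = (2070, 600, -7700) N/C.
F = q(E + v×B) = (1.602×10⁻¹⁹ C)·(2070, 600, -7700) = (3.32×10⁻¹⁶, 9.61×10⁻¹⁷, -1.23×10⁻¹⁵) N.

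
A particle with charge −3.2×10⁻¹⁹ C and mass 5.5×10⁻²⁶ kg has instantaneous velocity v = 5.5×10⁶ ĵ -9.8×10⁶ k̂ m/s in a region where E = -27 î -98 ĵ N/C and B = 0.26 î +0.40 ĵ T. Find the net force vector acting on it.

F ≈ (-1.25×10⁻¹², 8.15×10⁻¹³, 4.58×10⁻¹³) N

v×B = (3.92×10⁶, -2.55×10⁶, -1.43×10⁶) N/C.
E + v×B = (3.92×10⁶, -2.55×10⁶, -1.43×10⁶) N/C.
F = q(E + v×B) = (−3.2×10⁻¹⁹ C)·(3.92×10⁶, -2.55×10⁶, -1.43×10⁶) = (-1.25×10⁻¹², 8.15×10⁻¹³, 4.58×10⁻¹³) N.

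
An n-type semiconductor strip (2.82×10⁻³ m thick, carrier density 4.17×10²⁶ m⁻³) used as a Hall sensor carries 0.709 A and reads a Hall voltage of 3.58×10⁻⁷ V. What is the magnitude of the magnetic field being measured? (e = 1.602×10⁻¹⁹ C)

From V_H = IB/(n e t), B = V_H n e t / I.
B = (3.58×10⁻⁷)(4.17×10²⁶)(1.602×10⁻¹⁹)(2.82×10⁻³)/0.709 ≈ 0.0951 T.

B ≈ 0.0951 T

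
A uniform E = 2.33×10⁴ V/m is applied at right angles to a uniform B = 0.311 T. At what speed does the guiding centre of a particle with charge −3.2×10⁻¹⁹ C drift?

The steady drift has the magnetic force balancing the electric force, so v_d = E/B.
v_d = 2.33×10⁴/0.311 = 7.49×10⁴ m/s.

v_d ≈ 7.49×10⁴ m/s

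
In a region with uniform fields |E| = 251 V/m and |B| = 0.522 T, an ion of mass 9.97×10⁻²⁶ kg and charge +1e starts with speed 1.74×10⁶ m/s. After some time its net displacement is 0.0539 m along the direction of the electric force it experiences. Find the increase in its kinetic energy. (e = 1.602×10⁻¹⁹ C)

The magnetic force is always ⟂ v and does no work; only the electric force changes KE.
ΔKE = F_E · d = |q|E d = (1.602×10⁻¹⁹)(251)(0.0539) ≈ 2.17×10⁻¹⁸ J.

ΔKE ≈ 2.17×10⁻¹⁸ J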